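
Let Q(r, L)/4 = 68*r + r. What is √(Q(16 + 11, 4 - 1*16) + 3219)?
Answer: √10671 ≈ 103.30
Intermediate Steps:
Q(r, L) = 276*r (Q(r, L) = 4*(68*r + r) = 4*(69*r) = 276*r)
√(Q(16 + 11, 4 - 1*16) + 3219) = √(276*(16 + 11) + 3219) = √(276*27 + 3219) = √(7452 + 3219) = √10671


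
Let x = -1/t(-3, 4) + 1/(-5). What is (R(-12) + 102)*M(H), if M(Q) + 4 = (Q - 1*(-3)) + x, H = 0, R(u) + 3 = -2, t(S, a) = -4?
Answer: -1843/20 ≈ -92.150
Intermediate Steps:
R(u) = -5 (R(u) = -3 - 2 = -5)
x = 1/20 (x = -1/(-4) + 1/(-5) = -1*(-1/4) + 1*(-1/5) = 1/4 - 1/5 = 1/20 ≈ 0.050000)
M(Q) = -19/20 + Q (M(Q) = -4 + ((Q - 1*(-3)) + 1/20) = -4 + ((Q + 3) + 1/20) = -4 + ((3 + Q) + 1/20) = -4 + (61/20 + Q) = -19/20 + Q)
(R(-12) + 102)*M(H) = (-5 + 102)*(-19/20 + 0) = 97*(-19/20) = -1843/20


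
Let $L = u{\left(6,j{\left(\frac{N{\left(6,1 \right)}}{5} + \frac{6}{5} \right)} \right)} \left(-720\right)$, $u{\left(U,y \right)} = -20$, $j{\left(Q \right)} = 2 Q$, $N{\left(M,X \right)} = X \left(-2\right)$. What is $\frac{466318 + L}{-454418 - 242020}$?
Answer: $- \frac{240359}{348219} \approx -0.69025$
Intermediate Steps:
$N{\left(M,X \right)} = - 2 X$
$L = 14400$ ($L = \left(-20\right) \left(-720\right) = 14400$)
$\frac{466318 + L}{-454418 - 242020} = \frac{466318 + 14400}{-454418 - 242020} = \frac{480718}{-696438} = 480718 \left(- \frac{1}{696438}\right) = - \frac{240359}{348219}$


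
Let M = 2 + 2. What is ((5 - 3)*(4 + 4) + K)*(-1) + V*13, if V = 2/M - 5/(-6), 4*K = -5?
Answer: 31/12 ≈ 2.5833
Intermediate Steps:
K = -5/4 (K = (¼)*(-5) = -5/4 ≈ -1.2500)
M = 4
V = 4/3 (V = 2/4 - 5/(-6) = 2*(¼) - 5*(-⅙) = ½ + ⅚ = 4/3 ≈ 1.3333)
((5 - 3)*(4 + 4) + K)*(-1) + V*13 = ((5 - 3)*(4 + 4) - 5/4)*(-1) + (4/3)*13 = (2*8 - 5/4)*(-1) + 52/3 = (16 - 5/4)*(-1) + 52/3 = (59/4)*(-1) + 52/3 = -59/4 + 52/3 = 31/12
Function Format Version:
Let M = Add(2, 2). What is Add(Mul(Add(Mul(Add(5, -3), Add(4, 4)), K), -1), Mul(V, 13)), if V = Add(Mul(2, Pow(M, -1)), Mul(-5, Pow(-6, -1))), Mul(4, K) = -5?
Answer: Rational(31, 12) ≈ 2.5833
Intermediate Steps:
K = Rational(-5, 4) (K = Mul(Rational(1, 4), -5) = Rational(-5, 4) ≈ -1.2500)
M = 4
V = Rational(4, 3) (V = Add(Mul(2, Pow(4, -1)), Mul(-5, Pow(-6, -1))) = Add(Mul(2, Rational(1, 4)), Mul(-5, Rational(-1, 6))) = Add(Rational(1, 2), Rational(5, 6)) = Rational(4, 3) ≈ 1.3333)
Add(Mul(Add(Mul(Add(5, -3), Add(4, 4)), K), -1), Mul(V, 13)) = Add(Mul(Add(Mul(Add(5, -3), Add(4, 4)), Rational(-5, 4)), -1), Mul(Rational(4, 3), 13)) = Add(Mul(Add(Mul(2, 8), Rational(-5, 4)), -1), Rational(52, 3)) = Add(Mul(Add(16, Rational(-5, 4)), -1), Rational(52, 3)) = Add(Mul(Rational(59, 4), -1), Rational(52, 3)) = Add(Rational(-59, 4), Rational(52, 3)) = Rational(31, 12)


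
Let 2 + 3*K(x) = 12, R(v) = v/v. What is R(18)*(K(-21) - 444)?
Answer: -1322/3 ≈ -440.67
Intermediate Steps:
R(v) = 1
K(x) = 10/3 (K(x) = -⅔ + (⅓)*12 = -⅔ + 4 = 10/3)
R(18)*(K(-21) - 444) = 1*(10/3 - 444) = 1*(-1322/3) = -1322/3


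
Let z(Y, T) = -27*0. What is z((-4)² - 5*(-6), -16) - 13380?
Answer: -13380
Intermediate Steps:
z(Y, T) = 0
z((-4)² - 5*(-6), -16) - 13380 = 0 - 13380 = -13380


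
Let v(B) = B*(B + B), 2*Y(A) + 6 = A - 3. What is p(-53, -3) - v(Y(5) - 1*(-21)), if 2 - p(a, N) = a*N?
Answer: -879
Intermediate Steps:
Y(A) = -9/2 + A/2 (Y(A) = -3 + (A - 3)/2 = -3 + (-3 + A)/2 = -3 + (-3/2 + A/2) = -9/2 + A/2)
p(a, N) = 2 - N*a (p(a, N) = 2 - a*N = 2 - N*a)
v(B) = 2*B**2 (v(B) = B*(2*B) = 2*B**2)
p(-53, -3) - v(Y(5) - 1*(-21)) = (2 - 1*(-3)*(-53)) - 2*((-9/2 + (1/2)*5) - 1*(-21))**2 = (2 - 159) - 2*((-9/2 + 5/2) + 21)**2 = -157 - 2*(-2 + 21)**2 = -157 - 2*19**2 = -157 - 2*361 = -157 - 1*722 = -157 - 722 = -879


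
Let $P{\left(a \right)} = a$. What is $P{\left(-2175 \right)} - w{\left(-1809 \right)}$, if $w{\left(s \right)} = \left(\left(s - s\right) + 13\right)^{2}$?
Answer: $-2344$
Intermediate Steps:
$w{\left(s \right)} = 169$ ($w{\left(s \right)} = \left(0 + 13\right)^{2} = 13^{2} = 169$)
$P{\left(-2175 \right)} - w{\left(-1809 \right)} = -2175 - 169 = -2344$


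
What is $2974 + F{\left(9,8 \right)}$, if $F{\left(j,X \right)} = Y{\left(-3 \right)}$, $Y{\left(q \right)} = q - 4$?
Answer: $2967$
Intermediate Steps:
$Y{\left(q \right)} = -4 + q$
$F{\left(j,X \right)} = -7$ ($F{\left(j,X \right)} = -4 - 3 = -7$)
$2974 + F{\left(9,8 \right)} = 2974 - 7 = 2967$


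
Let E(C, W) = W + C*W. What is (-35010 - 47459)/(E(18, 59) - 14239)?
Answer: 82469/13118 ≈ 6.2867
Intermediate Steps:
(-35010 - 47459)/(E(18, 59) - 14239) = (-35010 - 47459)/(59*(1 + 18) - 14239) = -82469/(59*19 - 14239) = -82469/(1121 - 14239) = -82469/(-13118) = -82469*(-1/13118) = 82469/13118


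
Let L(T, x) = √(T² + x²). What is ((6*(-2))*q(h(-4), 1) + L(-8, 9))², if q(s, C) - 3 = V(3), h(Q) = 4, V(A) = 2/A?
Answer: (44 - √145)² ≈ 1021.3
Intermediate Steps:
q(s, C) = 11/3 (q(s, C) = 3 + 2/3 = 3 + 2*(⅓) = 3 + ⅔ = 11/3)
((6*(-2))*q(h(-4), 1) + L(-8, 9))² = ((6*(-2))*(11/3) + √((-8)² + 9²))² = (-12*11/3 + √(64 + 81))² = (-44 + √145)²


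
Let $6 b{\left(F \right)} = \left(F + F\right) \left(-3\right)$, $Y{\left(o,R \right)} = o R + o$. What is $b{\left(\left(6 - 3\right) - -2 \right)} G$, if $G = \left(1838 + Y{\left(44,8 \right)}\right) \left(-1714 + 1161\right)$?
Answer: $6177010$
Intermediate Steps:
$Y{\left(o,R \right)} = o + R o$ ($Y{\left(o,R \right)} = R o + o = o + R o$)
$b{\left(F \right)} = - F$ ($b{\left(F \right)} = \frac{\left(F + F\right) \left(-3\right)}{6} = \frac{2 F \left(-3\right)}{6} = \frac{\left(-6\right) F}{6} = - F$)
$G = -1235402$ ($G = \left(1838 + 44 \left(1 + 8\right)\right) \left(-1714 + 1161\right) = \left(1838 + 44 \cdot 9\right) \left(-553\right) = \left(1838 + 396\right) \left(-553\right) = 2234 \left(-553\right) = -1235402$)
$b{\left(\left(6 - 3\right) - -2 \right)} G = - (\left(6 - 3\right) - -2) \left(-1235402\right) = - (3 + 2) \left(-1235402\right) = \left(-1\right) 5 \left(-1235402\right) = \left(-5\right) \left(-1235402\right) = 6177010$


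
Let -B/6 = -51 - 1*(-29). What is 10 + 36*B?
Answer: 4762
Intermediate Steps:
B = 132 (B = -6*(-51 - 1*(-29)) = -6*(-51 + 29) = -6*(-22) = 132)
10 + 36*B = 10 + 36*132 = 10 + 4752 = 4762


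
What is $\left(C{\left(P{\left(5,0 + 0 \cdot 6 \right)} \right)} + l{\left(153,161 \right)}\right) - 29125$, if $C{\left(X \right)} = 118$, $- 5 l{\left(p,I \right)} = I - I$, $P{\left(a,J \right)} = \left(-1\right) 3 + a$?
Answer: $-29007$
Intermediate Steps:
$P{\left(a,J \right)} = -3 + a$
$l{\left(p,I \right)} = 0$ ($l{\left(p,I \right)} = - \frac{I - I}{5} = \left(- \frac{1}{5}\right) 0 = 0$)
$\left(C{\left(P{\left(5,0 + 0 \cdot 6 \right)} \right)} + l{\left(153,161 \right)}\right) - 29125 = \left(118 + 0\right) - 29125 = 118 - 29125 = -29007$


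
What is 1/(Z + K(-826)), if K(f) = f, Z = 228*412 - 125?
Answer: 1/92985 ≈ 1.0754e-5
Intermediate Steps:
Z = 93811 (Z = 93936 - 125 = 93811)
1/(Z + K(-826)) = 1/(93811 - 826) = 1/92985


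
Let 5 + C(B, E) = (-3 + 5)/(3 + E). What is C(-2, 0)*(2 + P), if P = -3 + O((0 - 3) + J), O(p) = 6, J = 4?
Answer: -65/3 ≈ -21.667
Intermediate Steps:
C(B, E) = -5 + 2/(3 + E) (C(B, E) = -5 + (-3 + 5)/(3 + E) = -5 + 2/(3 + E))
P = 3 (P = -3 + 6 = 3)
C(-2, 0)*(2 + P) = ((-13 - 5*0)/(3 + 0))*(2 + 3) = ((-13 + 0)/3)*5 = ((1/3)*(-13))*5 = -13/3*5 = -65/3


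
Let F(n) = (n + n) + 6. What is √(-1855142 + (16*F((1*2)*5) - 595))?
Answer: I*√1855321 ≈ 1362.1*I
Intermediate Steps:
F(n) = 6 + 2*n (F(n) = 2*n + 6 = 6 + 2*n)
√(-1855142 + (16*F((1*2)*5) - 595)) = √(-1855142 + (16*(6 + 2*((1*2)*5)) - 595)) = √(-1855142 + (16*(6 + 2*(2*5)) - 595)) = √(-1855142 + (16*(6 + 2*10) - 595)) = √(-1855142 + (16*(6 + 20) - 595)) = √(-1855142 + (16*26 - 595)) = √(-1855142 + (416 - 595)) = √(-1855142 - 179) = √(-1855321) = I*√1855321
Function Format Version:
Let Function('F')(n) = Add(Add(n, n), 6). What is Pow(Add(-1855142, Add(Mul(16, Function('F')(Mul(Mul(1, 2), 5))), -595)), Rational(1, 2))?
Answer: Mul(I, Pow(1855321, Rational(1, 2))) ≈ Mul(1362.1, I)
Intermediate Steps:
Function('F')(n) = Add(6, Mul(2, n)) (Function('F')(n) = Add(Mul(2, n), 6) = Add(6, Mul(2, n)))
Pow(Add(-1855142, Add(Mul(16, Function('F')(Mul(Mul(1, 2), 5))), -595)), Rational(1, 2)) = Pow(Add(-1855142, Add(Mul(16, Add(6, Mul(2, Mul(Mul(1, 2), 5)))), -595)), Rational(1, 2)) = Pow(Add(-1855142, Add(Mul(16, Add(6, Mul(2, Mul(2, 5)))), -595)), Rational(1, 2)) = Pow(Add(-1855142, Add(Mul(16, Add(6, Mul(2, 10))), -595)), Rational(1, 2)) = Pow(Add(-1855142, Add(Mul(16, Add(6, 20)), -595)), Rational(1, 2)) = Pow(Add(-1855142, Add(Mul(16, 26), -595)), Rational(1, 2)) = Pow(Add(-1855142, Add(416, -595)), Rational(1, 2)) = Pow(Add(-1855142, -179), Rational(1, 2)) = Pow(-1855321, Rational(1, 2)) = Mul(I, Pow(1855321, Rational(1, 2)))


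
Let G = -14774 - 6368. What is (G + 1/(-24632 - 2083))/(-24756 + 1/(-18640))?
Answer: 2105606203568/2465537186463 ≈ 0.85402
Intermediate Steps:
G = -21142
(G + 1/(-24632 - 2083))/(-24756 + 1/(-18640)) = (-21142 + 1/(-24632 - 2083))/(-24756 + 1/(-18640)) = (-21142 + 1/(-26715))/(-24756 - 1/18640) = (-21142 - 1/26715)/(-461451841/18640) = -564808531/26715*(-18640/461451841) = 2105606203568/2465537186463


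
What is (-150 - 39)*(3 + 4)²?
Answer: -9261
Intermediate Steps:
(-150 - 39)*(3 + 4)² = -189*7² = -189*49 = -9261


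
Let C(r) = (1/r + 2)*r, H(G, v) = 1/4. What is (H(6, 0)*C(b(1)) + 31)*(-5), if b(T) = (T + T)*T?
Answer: -645/4 ≈ -161.25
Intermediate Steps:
b(T) = 2*T² (b(T) = (2*T)*T = 2*T²)
H(G, v) = ¼
C(r) = r*(2 + 1/r) (C(r) = (2 + 1/r)*r = r*(2 + 1/r))
(H(6, 0)*C(b(1)) + 31)*(-5) = ((1 + 2*(2*1²))/4 + 31)*(-5) = ((1 + 2*(2*1))/4 + 31)*(-5) = ((1 + 2*2)/4 + 31)*(-5) = ((1 + 4)/4 + 31)*(-5) = ((¼)*5 + 31)*(-5) = (5/4 + 31)*(-5) = (129/4)*(-5) = -645/4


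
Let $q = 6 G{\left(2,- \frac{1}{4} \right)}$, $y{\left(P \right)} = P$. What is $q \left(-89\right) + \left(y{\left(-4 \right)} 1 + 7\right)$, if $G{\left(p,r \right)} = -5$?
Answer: $2673$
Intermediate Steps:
$q = -30$ ($q = 6 \left(-5\right) = -30$)
$q \left(-89\right) + \left(y{\left(-4 \right)} 1 + 7\right) = \left(-30\right) \left(-89\right) + \left(\left(-4\right) 1 + 7\right) = 2670 + \left(-4 + 7\right) = 2670 + 3 = 2673$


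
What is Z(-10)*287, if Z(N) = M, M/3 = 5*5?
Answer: 21525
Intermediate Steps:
M = 75 (M = 3*(5*5) = 3*25 = 75)
Z(N) = 75
Z(-10)*287 = 75*287 = 21525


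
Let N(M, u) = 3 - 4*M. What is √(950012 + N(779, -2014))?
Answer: 3*√105211 ≈ 973.09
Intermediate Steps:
√(950012 + N(779, -2014)) = √(950012 + (3 - 4*779)) = √(950012 + (3 - 3116)) = √(950012 - 3113) = √946899 = 3*√105211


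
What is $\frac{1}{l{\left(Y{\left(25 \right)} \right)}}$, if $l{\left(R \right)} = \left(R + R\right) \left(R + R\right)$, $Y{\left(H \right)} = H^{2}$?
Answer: $\frac{1}{1562500} \approx 6.4 \cdot 10^{-7}$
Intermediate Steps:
$l{\left(R \right)} = 4 R^{2}$ ($l{\left(R \right)} = 2 R 2 R = 4 R^{2}$)
$\frac{1}{l{\left(Y{\left(25 \right)} \right)}} = \frac{1}{4 \left(25^{2}\right)^{2}} = \frac{1}{4 \cdot 625^{2}} = \frac{1}{4 \cdot 390625} = \frac{1}{1562500}$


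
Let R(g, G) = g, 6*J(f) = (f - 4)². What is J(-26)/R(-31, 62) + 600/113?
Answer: 1650/3503 ≈ 0.47102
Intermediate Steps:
J(f) = (-4 + f)²/6 (J(f) = (f - 4)²/6 = (-4 + f)²/6)
J(-26)/R(-31, 62) + 600/113 = ((-4 - 26)²/6)/(-31) + 600/113 = ((⅙)*(-30)²)*(-1/31) + 600*(1/113) = ((⅙)*900)*(-1/31) + 600/113 = 150*(-1/31) + 600/113 = -150/31 + 600/113 = 1650/3503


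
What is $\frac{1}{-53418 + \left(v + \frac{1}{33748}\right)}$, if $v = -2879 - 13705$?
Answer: $- \frac{33748}{2362427495} \approx -1.4285 \cdot 10^{-5}$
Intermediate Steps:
$v = -16584$
$\frac{1}{-53418 + \left(v + \frac{1}{33748}\right)} = \frac{1}{-53418 - \left(16584 - \frac{1}{33748}\right)} = \frac{1}{-53418 + \left(-16584 + \frac{1}{33748}\right)} = \frac{1}{-53418 - \frac{559676831}{33748}} = \frac{1}{- \frac{2362427495}{33748}} = - \frac{33748}{2362427495}$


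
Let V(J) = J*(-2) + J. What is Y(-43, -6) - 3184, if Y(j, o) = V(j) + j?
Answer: -3184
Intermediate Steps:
V(J) = -J (V(J) = -2*J + J = -J)
Y(j, o) = 0 (Y(j, o) = -j + j = 0)
Y(-43, -6) - 3184 = 0 - 3184 = -3184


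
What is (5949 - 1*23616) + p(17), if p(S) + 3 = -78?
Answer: -17748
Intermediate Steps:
p(S) = -81 (p(S) = -3 - 78 = -81)
(5949 - 1*23616) + p(17) = (5949 - 1*23616) - 81 = (5949 - 23616) - 81 = -17667 - 81 = -17748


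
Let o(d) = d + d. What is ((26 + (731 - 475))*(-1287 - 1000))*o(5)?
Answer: -6449340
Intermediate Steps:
o(d) = 2*d
((26 + (731 - 475))*(-1287 - 1000))*o(5) = ((26 + (731 - 475))*(-1287 - 1000))*(2*5) = ((26 + 256)*(-2287))*10 = (282*(-2287))*10 = -644934*10 = -6449340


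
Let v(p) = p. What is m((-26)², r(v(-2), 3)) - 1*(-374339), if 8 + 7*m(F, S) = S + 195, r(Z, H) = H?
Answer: 2620563/7 ≈ 3.7437e+5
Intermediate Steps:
m(F, S) = 187/7 + S/7 (m(F, S) = -8/7 + (S + 195)/7 = -8/7 + (195 + S)/7 = -8/7 + (195/7 + S/7) = 187/7 + S/7)
m((-26)², r(v(-2), 3)) - 1*(-374339) = (187/7 + (⅐)*3) - 1*(-374339) = (187/7 + 3/7) + 374339 = 190/7 + 374339 = 2620563/7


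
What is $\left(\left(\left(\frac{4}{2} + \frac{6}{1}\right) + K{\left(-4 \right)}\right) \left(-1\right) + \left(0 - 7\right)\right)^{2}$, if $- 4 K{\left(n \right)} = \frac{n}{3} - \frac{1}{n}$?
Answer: $\frac{537289}{2304} \approx 233.2$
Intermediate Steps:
$K{\left(n \right)} = - \frac{n}{12} + \frac{1}{4 n}$ ($K{\left(n \right)} = - \frac{\frac{n}{3} - \frac{1}{n}}{4} = - \frac{- \frac{1}{n} + \frac{n}{3}}{4} = - \frac{n}{12} + \frac{1}{4 n}$)
$\left(\left(\left(\frac{4}{2} + \frac{6}{1}\right) + K{\left(-4 \right)}\right) \left(-1\right) + \left(0 - 7\right)\right)^{2} = \left(\left(\left(\frac{4}{2} + \frac{6}{1}\right) + \frac{3 - \left(-4\right)^{2}}{12 \left(-4\right)}\right) \left(-1\right) + \left(0 - 7\right)\right)^{2} = \left(\left(\left(4 \cdot \frac{1}{2} + 6 \cdot 1\right) + \frac{1}{12} \left(- \frac{1}{4}\right) \left(3 - 16\right)\right) \left(-1\right) + \left(0 - 7\right)\right)^{2} = \left(\left(\left(2 + 6\right) + \frac{1}{12} \left(- \frac{1}{4}\right) \left(3 - 16\right)\right) \left(-1\right) - 7\right)^{2} = \left(\left(8 + \frac{1}{12} \left(- \frac{1}{4}\right) \left(-13\right)\right) \left(-1\right) - 7\right)^{2} = \left(\left(8 + \frac{13}{48}\right) \left(-1\right) - 7\right)^{2} = \left(\frac{397}{48} \left(-1\right) - 7\right)^{2} = \left(- \frac{397}{48} - 7\right)^{2} = \left(- \frac{733}{48}\right)^{2} = \frac{537289}{2304}$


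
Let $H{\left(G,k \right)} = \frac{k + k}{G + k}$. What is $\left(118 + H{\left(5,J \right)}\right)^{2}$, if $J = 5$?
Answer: $14161$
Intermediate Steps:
$H{\left(G,k \right)} = \frac{2 k}{G + k}$
$\left(118 + H{\left(5,J \right)}\right)^{2} = \left(118 + 2 \cdot 5 \frac{1}{5 + 5}\right)^{2} = \left(118 + 2 \cdot 5 \cdot \frac{1}{10}\right)^{2} = \left(118 + 1\right)^{2} = 119^{2} = 14161$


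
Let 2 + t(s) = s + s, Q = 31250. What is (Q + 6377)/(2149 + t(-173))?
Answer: 37627/1801 ≈ 20.892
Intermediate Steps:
t(s) = -2 + 2*s (t(s) = -2 + (s + s) = -2 + 2*s)
(Q + 6377)/(2149 + t(-173)) = (31250 + 6377)/(2149 + (-2 + 2*(-173))) = 37627/(2149 + (-2 - 346)) = 37627/(2149 - 348) = 37627/1801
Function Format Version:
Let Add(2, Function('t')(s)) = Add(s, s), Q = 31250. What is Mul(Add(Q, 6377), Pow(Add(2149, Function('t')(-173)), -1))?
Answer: Rational(37627, 1801) ≈ 20.892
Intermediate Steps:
Function('t')(s) = Add(-2, Mul(2, s)) (Function('t')(s) = Add(-2, Add(s, s)) = Add(-2, Mul(2, s)))
Mul(Add(Q, 6377), Pow(Add(2149, Function('t')(-173)), -1)) = Mul(Add(31250, 6377), Pow(Add(2149, Add(-2, Mul(2, -173))), -1)) = Mul(37627, Pow(Add(2149, Add(-2, -346)), -1)) = Mul(37627, Pow(Add(2149, -348), -1)) = Mul(37627, Pow(1801, -1)) = Mul(37627, Rational(1, 1801)) = Rational(37627, 1801)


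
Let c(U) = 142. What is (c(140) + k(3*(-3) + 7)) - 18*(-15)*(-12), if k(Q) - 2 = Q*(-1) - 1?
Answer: -3095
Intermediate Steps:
k(Q) = 1 - Q (k(Q) = 2 + (Q*(-1) - 1) = 2 + (-Q - 1) = 2 + (-1 - Q) = 1 - Q)
(c(140) + k(3*(-3) + 7)) - 18*(-15)*(-12) = (142 + (1 - (3*(-3) + 7))) - 18*(-15)*(-12) = (142 + (1 - (-9 + 7))) + 270*(-12) = (142 + (1 - 1*(-2))) - 3240 = (142 + (1 + 2)) - 3240 = (142 + 3) - 3240 = 145 - 3240 = -3095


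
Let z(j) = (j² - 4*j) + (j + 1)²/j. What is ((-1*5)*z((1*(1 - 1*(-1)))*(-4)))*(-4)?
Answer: 3595/2 ≈ 1797.5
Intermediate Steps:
z(j) = j² - 4*j + (1 + j)²/j (z(j) = (j² - 4*j) + (1 + j)²/j = j² - 4*j + (1 + j)²/j)
((-1*5)*z((1*(1 - 1*(-1)))*(-4)))*(-4) = ((-1*5)*(((1 + (1*(1 - 1*(-1)))*(-4))² + ((1*(1 - 1*(-1)))*(-4))²*(-4 + (1*(1 - 1*(-1)))*(-4)))/(((1*(1 - 1*(-1)))*(-4)))))*(-4) = -5*((1 + (1*(1 + 1))*(-4))² + ((1*(1 + 1))*(-4))²*(-4 + (1*(1 + 1))*(-4)))/((1*(1 + 1))*(-4))*(-4) = -5*((1 + (1*2)*(-4))² + ((1*2)*(-4))²*(-4 + (1*2)*(-4)))/((1*2)*(-4))*(-4) = -5*((1 + 2*(-4))² + (2*(-4))²*(-4 + 2*(-4)))/(2*(-4))*(-4) = -5*((1 - 8)² + (-8)²*(-4 - 8))/(-8)*(-4) = -(-5)*((-7)² + 64*(-12))/8*(-4) = -(-5)*(49 - 768)/8*(-4) = -(-5)*(-719)/8*(-4) = -5*719/8*(-4) = -3595/8*(-4) = 3595/2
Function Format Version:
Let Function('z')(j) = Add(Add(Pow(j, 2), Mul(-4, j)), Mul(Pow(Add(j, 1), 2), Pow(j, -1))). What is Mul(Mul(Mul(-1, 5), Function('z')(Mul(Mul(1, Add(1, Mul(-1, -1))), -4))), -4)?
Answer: Rational(3595, 2) ≈ 1797.5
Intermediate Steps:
Function('z')(j) = Add(Pow(j, 2), Mul(-4, j), Mul(Pow(j, -1), Pow(Add(1, j), 2))) (Function('z')(j) = Add(Add(Pow(j, 2), Mul(-4, j)), Mul(Pow(Add(1, j), 2), Pow(j, -1))) = Add(Add(Pow(j, 2), Mul(-4, j)), Mul(Pow(j, -1), Pow(Add(1, j), 2))) = Add(Pow(j, 2), Mul(-4, j), Mul(Pow(j, -1), Pow(Add(1, j), 2))))
Mul(Mul(Mul(-1, 5), Function('z')(Mul(Mul(1, Add(1, Mul(-1, -1))), -4))), -4) = Mul(Mul(Mul(-1, 5), Mul(Pow(Mul(Mul(1, Add(1, Mul(-1, -1))), -4), -1), Add(Pow(Add(1, Mul(Mul(1, Add(1, Mul(-1, -1))), -4)), 2), Mul(Pow(Mul(Mul(1, Add(1, Mul(-1, -1))), -4), 2), Add(-4, Mul(Mul(1, Add(1, Mul(-1, -1))), -4)))))), -4) = Mul(Mul(-5, Mul(Pow(Mul(Mul(1, Add(1, 1)), -4), -1), Add(Pow(Add(1, Mul(Mul(1, Add(1, 1)), -4)), 2), Mul(Pow(Mul(Mul(1, Add(1, 1)), -4), 2), Add(-4, Mul(Mul(1, Add(1, 1)), -4)))))), -4) = Mul(Mul(-5, Mul(Pow(Mul(Mul(1, 2), -4), -1), Add(Pow(Add(1, Mul(Mul(1, 2), -4)), 2), Mul(Pow(Mul(Mul(1, 2), -4), 2), Add(-4, Mul(Mul(1, 2), -4)))))), -4) = Mul(Mul(-5, Mul(Pow(Mul(2, -4), -1), Add(Pow(Add(1, Mul(2, -4)), 2), Mul(Pow(Mul(2, -4), 2), Add(-4, Mul(2, -4)))))), -4) = Mul(Mul(-5, Mul(Pow(-8, -1), Add(Pow(Add(1, -8), 2), Mul(Pow(-8, 2), Add(-4, -8))))), -4) = Mul(Mul(-5, Mul(Rational(-1, 8), Add(Pow(-7, 2), Mul(64, -12)))), -4) = Mul(Mul(-5, Mul(Rational(-1, 8), Add(49, -768))), -4) = Mul(Mul(-5, Mul(Rational(-1, 8), -719)), -4) = Mul(Mul(-5, Rational(719, 8)), -4) = Mul(Rational(-3595, 8), -4) = Rational(3595, 2)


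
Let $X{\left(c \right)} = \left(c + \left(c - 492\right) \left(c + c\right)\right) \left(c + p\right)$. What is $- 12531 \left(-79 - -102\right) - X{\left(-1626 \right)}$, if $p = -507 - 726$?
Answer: $19687100277$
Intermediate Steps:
$p = -1233$
$X{\left(c \right)} = \left(-1233 + c\right) \left(c + 2 c \left(-492 + c\right)\right)$ ($X{\left(c \right)} = \left(c + \left(c - 492\right) \left(c + c\right)\right) \left(c - 1233\right) = \left(c + \left(-492 + c\right) 2 c\right) \left(-1233 + c\right) = \left(c + 2 c \left(-492 + c\right)\right) \left(-1233 + c\right) = \left(-1233 + c\right) \left(c + 2 c \left(-492 + c\right)\right)$)
$- 12531 \left(-79 - -102\right) - X{\left(-1626 \right)} = - 12531 \left(-79 - -102\right) - - 1626 \left(1212039 - -5608074 + 2 \left(-1626\right)^{2}\right) = - 12531 \left(-79 + 102\right) - - 1626 \left(1212039 + 5608074 + 2 \cdot 2643876\right) = \left(-12531\right) 23 - - 1626 \left(1212039 + 5608074 + 5287752\right) = -288213 - \left(-1626\right) 12107865 = -288213 - -19687388490 = -288213 + 19687388490 = 19687100277$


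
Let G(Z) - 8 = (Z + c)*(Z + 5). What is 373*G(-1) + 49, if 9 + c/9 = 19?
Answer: 135821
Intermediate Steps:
c = 90 (c = -81 + 9*19 = -81 + 171 = 90)
G(Z) = 8 + (5 + Z)*(90 + Z) (G(Z) = 8 + (Z + 90)*(Z + 5) = 8 + (90 + Z)*(5 + Z) = 8 + (5 + Z)*(90 + Z))
373*G(-1) + 49 = 373*(458 + (-1)² + 95*(-1)) + 49 = 373*(458 + 1 - 95) + 49 = 373*364 + 49 = 135772 + 49 = 135821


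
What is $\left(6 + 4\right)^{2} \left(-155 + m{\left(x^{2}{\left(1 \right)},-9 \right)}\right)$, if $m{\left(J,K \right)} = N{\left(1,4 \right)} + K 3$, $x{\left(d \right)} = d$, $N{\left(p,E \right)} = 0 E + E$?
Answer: $-17800$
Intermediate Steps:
$N{\left(p,E \right)} = E$ ($N{\left(p,E \right)} = 0 + E = E$)
$m{\left(J,K \right)} = 4 + 3 K$ ($m{\left(J,K \right)} = 4 + K 3 = 4 + 3 K$)
$\left(6 + 4\right)^{2} \left(-155 + m{\left(x^{2}{\left(1 \right)},-9 \right)}\right) = \left(6 + 4\right)^{2} \left(-155 + \left(4 + 3 \left(-9\right)\right)\right) = 10^{2} \left(-155 + \left(4 - 27\right)\right) = 100 \left(-155 - 23\right) = 100 \left(-178\right) = -17800$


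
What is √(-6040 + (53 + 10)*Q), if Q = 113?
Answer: √1079 ≈ 32.848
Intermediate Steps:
√(-6040 + (53 + 10)*Q) = √(-6040 + (53 + 10)*113) = √(-6040 + 63*113) = √(-6040 + 7119) = √1079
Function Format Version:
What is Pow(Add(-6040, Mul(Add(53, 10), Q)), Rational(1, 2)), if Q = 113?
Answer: Pow(1079, Rational(1, 2)) ≈ 32.848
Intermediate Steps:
Pow(Add(-6040, Mul(Add(53, 10), Q)), Rational(1, 2)) = Pow(Add(-6040, Mul(Add(53, 10), 113)), Rational(1, 2)) = Pow(Add(-6040, Mul(63, 113)), Rational(1, 2)) = Pow(Add(-6040, 7119), Rational(1, 2)) = Pow(1079, Rational(1, 2))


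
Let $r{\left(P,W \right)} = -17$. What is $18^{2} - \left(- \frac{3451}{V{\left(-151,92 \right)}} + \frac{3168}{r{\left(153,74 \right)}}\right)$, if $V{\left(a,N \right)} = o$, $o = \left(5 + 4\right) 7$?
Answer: $\frac{86465}{153} \approx 565.13$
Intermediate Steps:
$o = 63$ ($o = 9 \cdot 7 = 63$)
$V{\left(a,N \right)} = 63$
$18^{2} - \left(- \frac{3451}{V{\left(-151,92 \right)}} + \frac{3168}{r{\left(153,74 \right)}}\right) = 18^{2} + \left(- \frac{3168}{-17} + \frac{3451}{63}\right) = 324 + \left(\left(-3168\right) \left(- \frac{1}{17}\right) + 3451 \cdot \frac{1}{63}\right) = 324 + \left(\frac{3168}{17} + \frac{493}{9}\right) = 324 + \frac{36893}{153} = \frac{86465}{153}$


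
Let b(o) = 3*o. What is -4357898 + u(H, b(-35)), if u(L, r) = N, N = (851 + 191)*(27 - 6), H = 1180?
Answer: -4336016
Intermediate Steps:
N = 21882 (N = 1042*21 = 21882)
u(L, r) = 21882
-4357898 + u(H, b(-35)) = -4357898 + 21882 = -4336016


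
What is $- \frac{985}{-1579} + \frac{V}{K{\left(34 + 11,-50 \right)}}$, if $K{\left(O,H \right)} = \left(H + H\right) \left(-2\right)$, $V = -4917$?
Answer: $- \frac{7566943}{315800} \approx -23.961$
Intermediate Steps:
$K{\left(O,H \right)} = - 4 H$ ($K{\left(O,H \right)} = 2 H \left(-2\right) = - 4 H$)
$- \frac{985}{-1579} + \frac{V}{K{\left(34 + 11,-50 \right)}} = - \frac{985}{-1579} - \frac{4917}{\left(-4\right) \left(-50\right)} = \left(-985\right) \left(- \frac{1}{1579}\right) - \frac{4917}{200} = \frac{985}{1579} - \frac{4917}{200} = - \frac{7566943}{315800}$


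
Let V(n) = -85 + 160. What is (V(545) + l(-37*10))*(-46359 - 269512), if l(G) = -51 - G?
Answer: -124453174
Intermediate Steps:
V(n) = 75
(V(545) + l(-37*10))*(-46359 - 269512) = (75 + (-51 - (-37)*10))*(-46359 - 269512) = (75 + (-51 - 1*(-370)))*(-315871) = (75 + (-51 + 370))*(-315871) = (75 + 319)*(-315871) = 394*(-315871) = -124453174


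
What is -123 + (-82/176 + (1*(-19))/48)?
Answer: -65399/528 ≈ -123.86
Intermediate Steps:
-123 + (-82/176 + (1*(-19))/48) = -123 + (-82*1/176 - 19*1/48) = -123 + (-41/88 - 19/48) = -123 - 455/528 = -65399/528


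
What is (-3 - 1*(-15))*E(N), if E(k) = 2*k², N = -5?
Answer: 600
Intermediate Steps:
(-3 - 1*(-15))*E(N) = (-3 - 1*(-15))*(2*(-5)²) = (-3 + 15)*(2*25) = 12*50 = 600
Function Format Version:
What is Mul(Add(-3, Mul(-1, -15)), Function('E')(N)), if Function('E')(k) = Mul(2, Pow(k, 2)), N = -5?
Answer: 600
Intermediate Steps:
Mul(Add(-3, Mul(-1, -15)), Function('E')(N)) = Mul(Add(-3, Mul(-1, -15)), Mul(2, Pow(-5, 2))) = Mul(Add(-3, 15), Mul(2, 25)) = Mul(12, 50) = 600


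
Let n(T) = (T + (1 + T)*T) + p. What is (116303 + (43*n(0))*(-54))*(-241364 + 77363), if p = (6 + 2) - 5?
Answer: -17931377337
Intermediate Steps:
p = 3 (p = 8 - 5 = 3)
n(T) = 3 + T + T*(1 + T) (n(T) = (T + (1 + T)*T) + 3 = (T + T*(1 + T)) + 3 = 3 + T + T*(1 + T))
(116303 + (43*n(0))*(-54))*(-241364 + 77363) = (116303 + (43*(3 + 0² + 2*0))*(-54))*(-241364 + 77363) = (116303 + (43*(3 + 0 + 0))*(-54))*(-164001) = (116303 + (43*3)*(-54))*(-164001) = (116303 + 129*(-54))*(-164001) = (116303 - 6966)*(-164001) = 109337*(-164001) = -17931377337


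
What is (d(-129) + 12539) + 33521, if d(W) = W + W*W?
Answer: 62572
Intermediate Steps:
d(W) = W + W²
(d(-129) + 12539) + 33521 = (-129*(1 - 129) + 12539) + 33521 = (-129*(-128) + 12539) + 33521 = (16512 + 12539) + 33521 = 29051 + 33521 = 62572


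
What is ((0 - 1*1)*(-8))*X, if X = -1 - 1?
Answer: -16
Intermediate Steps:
X = -2
((0 - 1*1)*(-8))*X = ((0 - 1*1)*(-8))*(-2) = ((0 - 1)*(-8))*(-2) = -1*(-8)*(-2) = 8*(-2) = -16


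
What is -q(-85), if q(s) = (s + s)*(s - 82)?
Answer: -28390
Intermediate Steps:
q(s) = 2*s*(-82 + s) (q(s) = (2*s)*(-82 + s) = 2*s*(-82 + s))
-q(-85) = -2*(-85)*(-82 - 85) = -2*(-85)*(-167) = -1*28390 = -28390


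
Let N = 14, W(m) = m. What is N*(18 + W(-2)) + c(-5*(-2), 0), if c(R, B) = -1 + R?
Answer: 233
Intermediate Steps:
N*(18 + W(-2)) + c(-5*(-2), 0) = 14*(18 - 2) + (-1 - 5*(-2)) = 14*16 + (-1 + 10) = 224 + 9 = 233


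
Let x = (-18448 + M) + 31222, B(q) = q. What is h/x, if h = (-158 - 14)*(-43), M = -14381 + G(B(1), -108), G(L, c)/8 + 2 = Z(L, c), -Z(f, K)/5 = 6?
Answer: -7396/1863 ≈ -3.9699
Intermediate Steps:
Z(f, K) = -30 (Z(f, K) = -5*6 = -30)
G(L, c) = -256 (G(L, c) = -16 + 8*(-30) = -16 - 240 = -256)
M = -14637 (M = -14381 - 256 = -14637)
x = -1863 (x = (-18448 - 14637) + 31222 = -33085 + 31222 = -1863)
h = 7396 (h = -172*(-43) = 7396)
h/x = 7396/(-1863) = 7396*(-1/1863) = -7396/1863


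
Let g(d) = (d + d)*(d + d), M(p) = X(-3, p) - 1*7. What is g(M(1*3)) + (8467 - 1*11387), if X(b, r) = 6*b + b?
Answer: 216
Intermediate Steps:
X(b, r) = 7*b
M(p) = -28 (M(p) = 7*(-3) - 1*7 = -21 - 7 = -28)
g(d) = 4*d² (g(d) = (2*d)*(2*d) = 4*d²)
g(M(1*3)) + (8467 - 1*11387) = 4*(-28)² + (8467 - 1*11387) = 4*784 + (8467 - 11387) = 3136 - 2920 = 216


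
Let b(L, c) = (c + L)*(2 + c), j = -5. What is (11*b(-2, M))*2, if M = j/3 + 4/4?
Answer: -704/9 ≈ -78.222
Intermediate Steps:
M = -2/3 (M = -5/3 + 4/4 = -5*1/3 + 4*(1/4) = -5/3 + 1 = -2/3 ≈ -0.66667)
b(L, c) = (2 + c)*(L + c) (b(L, c) = (L + c)*(2 + c) = (2 + c)*(L + c))
(11*b(-2, M))*2 = (11*((-2/3)**2 + 2*(-2) + 2*(-2/3) - 2*(-2/3)))*2 = (11*(4/9 - 4 - 4/3 + 4/3))*2 = (11*(-32/9))*2 = -352/9*2 = -704/9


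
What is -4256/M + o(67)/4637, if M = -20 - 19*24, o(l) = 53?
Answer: 705725/78829 ≈ 8.9526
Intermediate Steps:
M = -476 (M = -20 - 456 = -476)
-4256/M + o(67)/4637 = -4256/(-476) + 53/4637 = -4256*(-1/476) + 53*(1/4637) = 152/17 + 53/4637 = 705725/78829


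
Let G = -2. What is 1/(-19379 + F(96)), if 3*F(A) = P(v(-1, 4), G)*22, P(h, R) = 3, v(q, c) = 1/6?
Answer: -1/19357 ≈ -5.1661e-5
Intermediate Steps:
v(q, c) = ⅙
F(A) = 22 (F(A) = (3*22)/3 = (⅓)*66 = 22)
1/(-19379 + F(96)) = 1/(-19379 + 22) = 1/(-19357) = -1/19357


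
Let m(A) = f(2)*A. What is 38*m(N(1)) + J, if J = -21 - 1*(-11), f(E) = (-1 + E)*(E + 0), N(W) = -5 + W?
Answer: -314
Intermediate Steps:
f(E) = E*(-1 + E) (f(E) = (-1 + E)*E = E*(-1 + E))
m(A) = 2*A (m(A) = (2*(-1 + 2))*A = (2*1)*A = 2*A)
J = -10 (J = -21 + 11 = -10)
38*m(N(1)) + J = 38*(2*(-5 + 1)) - 10 = 38*(2*(-4)) - 10 = 38*(-8) - 10 = -304 - 10 = -314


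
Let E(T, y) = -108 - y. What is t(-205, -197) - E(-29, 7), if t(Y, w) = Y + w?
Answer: -287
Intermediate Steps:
t(-205, -197) - E(-29, 7) = (-205 - 197) - (-108 - 1*7) = -402 - (-108 - 7) = -402 - 1*(-115) = -402 + 115 = -287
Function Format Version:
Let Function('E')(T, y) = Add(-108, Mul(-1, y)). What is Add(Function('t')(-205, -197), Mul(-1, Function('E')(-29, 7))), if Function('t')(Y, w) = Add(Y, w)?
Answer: -287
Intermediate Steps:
Add(Function('t')(-205, -197), Mul(-1, Function('E')(-29, 7))) = Add(Add(-205, -197), Mul(-1, Add(-108, Mul(-1, 7)))) = Add(-402, Mul(-1, Add(-108, -7))) = Add(-402, Mul(-1, -115)) = Add(-402, 115) = -287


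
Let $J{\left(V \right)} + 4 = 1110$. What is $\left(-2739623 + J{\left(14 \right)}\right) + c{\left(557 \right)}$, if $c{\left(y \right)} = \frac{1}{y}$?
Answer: $- \frac{1525353968}{557} \approx -2.7385 \cdot 10^{6}$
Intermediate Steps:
$J{\left(V \right)} = 1106$ ($J{\left(V \right)} = -4 + 1110 = 1106$)
$\left(-2739623 + J{\left(14 \right)}\right) + c{\left(557 \right)} = \left(-2739623 + 1106\right) + \frac{1}{557} = -2738517 + \frac{1}{557} = - \frac{1525353968}{557}$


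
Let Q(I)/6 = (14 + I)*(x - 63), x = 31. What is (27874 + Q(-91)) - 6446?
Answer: 36212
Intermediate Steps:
Q(I) = -2688 - 192*I (Q(I) = 6*((14 + I)*(31 - 63)) = 6*((14 + I)*(-32)) = 6*(-448 - 32*I) = -2688 - 192*I)
(27874 + Q(-91)) - 6446 = (27874 + (-2688 - 192*(-91))) - 6446 = (27874 + (-2688 + 17472)) - 6446 = (27874 + 14784) - 6446 = 42658 - 6446 = 36212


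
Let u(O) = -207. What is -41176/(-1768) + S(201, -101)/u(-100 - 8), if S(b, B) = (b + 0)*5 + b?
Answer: 88767/5083 ≈ 17.464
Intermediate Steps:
S(b, B) = 6*b (S(b, B) = b*5 + b = 5*b + b = 6*b)
-41176/(-1768) + S(201, -101)/u(-100 - 8) = -41176/(-1768) + (6*201)/(-207) = -41176*(-1/1768) + 1206*(-1/207) = 5147/221 - 134/23 = 88767/5083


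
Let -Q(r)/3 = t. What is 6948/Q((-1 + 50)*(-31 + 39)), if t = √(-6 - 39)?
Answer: 772*I*√5/5 ≈ 345.25*I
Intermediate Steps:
t = 3*I*√5 (t = √(-45) = 3*I*√5 ≈ 6.7082*I)
Q(r) = -9*I*√5
6948/Q((-1 + 50)*(-31 + 39)) = 6948/((-9*I*√5)) = 6948*(I*√5/45) = 772*I*√5/5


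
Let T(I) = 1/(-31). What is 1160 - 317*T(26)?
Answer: 36277/31 ≈ 1170.2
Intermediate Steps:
T(I) = -1/31 (T(I) = 1*(-1/31) = -1/31)
1160 - 317*T(26) = 1160 - 317*(-1/31) = 1160 + 317/31 = 36277/31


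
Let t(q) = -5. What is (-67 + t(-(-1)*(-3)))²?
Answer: 5184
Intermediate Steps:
(-67 + t(-(-1)*(-3)))² = (-67 - 5)² = (-72)² = 5184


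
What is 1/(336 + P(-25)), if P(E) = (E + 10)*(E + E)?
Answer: 1/1086 ≈ 0.00092081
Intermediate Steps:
P(E) = 2*E*(10 + E) (P(E) = (10 + E)*(2*E) = 2*E*(10 + E))
1/(336 + P(-25)) = 1/(336 + 2*(-25)*(10 - 25)) = 1/(336 + 2*(-25)*(-15)) = 1/(336 + 750) = 1/1086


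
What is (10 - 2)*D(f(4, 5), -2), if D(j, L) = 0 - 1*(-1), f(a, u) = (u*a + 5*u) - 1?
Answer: 8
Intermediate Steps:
f(a, u) = -1 + 5*u + a*u (f(a, u) = (a*u + 5*u) - 1 = (5*u + a*u) - 1 = -1 + 5*u + a*u)
D(j, L) = 1 (D(j, L) = 0 + 1 = 1)
(10 - 2)*D(f(4, 5), -2) = (10 - 2)*1 = 8*1 = 8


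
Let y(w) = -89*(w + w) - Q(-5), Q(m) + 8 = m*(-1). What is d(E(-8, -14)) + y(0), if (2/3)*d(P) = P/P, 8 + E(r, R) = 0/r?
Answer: 9/2 ≈ 4.5000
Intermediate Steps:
E(r, R) = -8 (E(r, R) = -8 + 0/r = -8 + 0 = -8)
d(P) = 3/2 (d(P) = 3*(P/P)/2 = (3/2)*1 = 3/2)
Q(m) = -8 - m (Q(m) = -8 + m*(-1) = -8 - m)
y(w) = 3 - 178*w (y(w) = -89*(w + w) - (-8 - 1*(-5)) = -178*w - (-8 + 5) = -178*w - 1*(-3) = -178*w + 3 = 3 - 178*w)
d(E(-8, -14)) + y(0) = 3/2 + (3 - 178*0) = 3/2 + (3 + 0) = 3/2 + 3 = 9/2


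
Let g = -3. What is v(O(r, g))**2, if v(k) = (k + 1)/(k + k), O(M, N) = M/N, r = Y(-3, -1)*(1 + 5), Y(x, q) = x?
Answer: 49/144 ≈ 0.34028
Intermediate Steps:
r = -18 (r = -3*(1 + 5) = -3*6 = -18)
v(k) = (1 + k)/(2*k) (v(k) = (1 + k)/((2*k)) = (1 + k)*(1/(2*k)) = (1 + k)/(2*k))
v(O(r, g))**2 = ((1 - 18/(-3))/(2*((-18/(-3)))))**2 = ((1 - 18*(-1/3))/(2*((-18*(-1/3)))))**2 = ((1/2)*(1 + 6)/6)**2 = ((1/2)*(1/6)*7)**2 = (7/12)**2 = 49/144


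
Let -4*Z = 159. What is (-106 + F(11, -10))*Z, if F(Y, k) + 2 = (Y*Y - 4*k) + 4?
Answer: -9063/4 ≈ -2265.8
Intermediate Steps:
Z = -159/4 (Z = -1/4*159 = -159/4 ≈ -39.750)
F(Y, k) = 2 + Y**2 - 4*k (F(Y, k) = -2 + ((Y*Y - 4*k) + 4) = -2 + ((Y**2 - 4*k) + 4) = -2 + (4 + Y**2 - 4*k) = 2 + Y**2 - 4*k)
(-106 + F(11, -10))*Z = (-106 + (2 + 11**2 - 4*(-10)))*(-159/4) = (-106 + (2 + 121 + 40))*(-159/4) = (-106 + 163)*(-159/4) = 57*(-159/4) = -9063/4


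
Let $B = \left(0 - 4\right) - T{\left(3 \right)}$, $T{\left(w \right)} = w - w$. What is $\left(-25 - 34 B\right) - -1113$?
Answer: $1224$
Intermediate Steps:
$T{\left(w \right)} = 0$
$B = -4$ ($B = \left(0 - 4\right) - 0 = -4 + 0 = -4$)
$\left(-25 - 34 B\right) - -1113 = \left(-25 - -136\right) - -1113 = \left(-25 + 136\right) + 1113 = 111 + 1113 = 1224$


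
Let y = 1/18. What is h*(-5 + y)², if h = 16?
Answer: 31684/81 ≈ 391.16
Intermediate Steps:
y = 1/18 ≈ 0.055556
h*(-5 + y)² = 16*(-5 + 1/18)² = 16*(-89/18)² = 16*(7921/324) = 31684/81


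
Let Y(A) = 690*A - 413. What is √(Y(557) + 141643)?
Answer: 2*√131390 ≈ 724.96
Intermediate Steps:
Y(A) = -413 + 690*A
√(Y(557) + 141643) = √((-413 + 690*557) + 141643) = √((-413 + 384330) + 141643) = √(383917 + 141643) = √525560 = 2*√131390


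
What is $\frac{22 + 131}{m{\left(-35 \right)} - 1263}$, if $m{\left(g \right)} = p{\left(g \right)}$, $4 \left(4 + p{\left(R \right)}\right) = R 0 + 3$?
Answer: $- \frac{612}{5065} \approx -0.12083$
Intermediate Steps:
$p{\left(R \right)} = - \frac{13}{4}$ ($p{\left(R \right)} = -4 + \frac{R 0 + 3}{4} = -4 + \frac{0 + 3}{4} = -4 + \frac{1}{4} \cdot 3 = -4 + \frac{3}{4} = - \frac{13}{4}$)
$m{\left(g \right)} = - \frac{13}{4}$
$\frac{22 + 131}{m{\left(-35 \right)} - 1263} = \frac{22 + 131}{- \frac{13}{4} - 1263} = \frac{153}{- \frac{5065}{4}} = 153 \left(- \frac{4}{5065}\right) = - \frac{612}{5065}$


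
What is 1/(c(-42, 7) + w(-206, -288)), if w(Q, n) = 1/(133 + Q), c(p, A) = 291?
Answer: 73/21242 ≈ 0.0034366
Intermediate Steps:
1/(c(-42, 7) + w(-206, -288)) = 1/(291 + 1/(133 - 206)) = 1/(291 + 1/(-73)) = 1/(291 - 1/73) = 1/(21242/73) = 73/21242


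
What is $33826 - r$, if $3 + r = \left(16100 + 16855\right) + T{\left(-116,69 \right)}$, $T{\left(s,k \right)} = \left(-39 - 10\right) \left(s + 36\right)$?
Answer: $-3046$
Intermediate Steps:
$T{\left(s,k \right)} = -1764 - 49 s$ ($T{\left(s,k \right)} = - 49 \left(36 + s\right) = -1764 - 49 s$)
$r = 36872$ ($r = -3 + \left(\left(16100 + 16855\right) - -3920\right) = -3 + \left(32955 + \left(-1764 + 5684\right)\right) = -3 + \left(32955 + 3920\right) = -3 + 36875 = 36872$)
$33826 - r = 33826 - 36872 = -3046$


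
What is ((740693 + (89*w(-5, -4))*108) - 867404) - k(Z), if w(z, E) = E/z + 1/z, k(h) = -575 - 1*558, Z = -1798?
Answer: -599054/5 ≈ -1.1981e+5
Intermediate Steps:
k(h) = -1133 (k(h) = -575 - 558 = -1133)
w(z, E) = 1/z + E/z (w(z, E) = E/z + 1/z = 1/z + E/z)
((740693 + (89*w(-5, -4))*108) - 867404) - k(Z) = ((740693 + (89*((1 - 4)/(-5)))*108) - 867404) - 1*(-1133) = ((740693 + (89*(-⅕*(-3)))*108) - 867404) + 1133 = ((740693 + (89*(⅗))*108) - 867404) + 1133 = ((740693 + (267/5)*108) - 867404) + 1133 = ((740693 + 28836/5) - 867404) + 1133 = (3732301/5 - 867404) + 1133 = -604719/5 + 1133 = -599054/5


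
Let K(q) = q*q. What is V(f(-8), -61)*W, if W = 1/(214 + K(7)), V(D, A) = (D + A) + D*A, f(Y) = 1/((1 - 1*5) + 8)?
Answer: -76/263 ≈ -0.28897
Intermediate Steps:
K(q) = q²
f(Y) = ¼ (f(Y) = 1/((1 - 5) + 8) = 1/(-4 + 8) = 1/4 = ¼)
V(D, A) = A + D + A*D (V(D, A) = (A + D) + A*D = A + D + A*D)
W = 1/263 (W = 1/(214 + 7²) = 1/(214 + 49) = 1/263 ≈ 0.0038023)
V(f(-8), -61)*W = (-61 + ¼ - 61*¼)*(1/263) = (-61 + ¼ - 61/4)*(1/263) = -76*1/263 = -76/263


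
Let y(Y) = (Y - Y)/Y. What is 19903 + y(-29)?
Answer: 19903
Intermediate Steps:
y(Y) = 0 (y(Y) = 0/Y = 0)
19903 + y(-29) = 19903 + 0 = 19903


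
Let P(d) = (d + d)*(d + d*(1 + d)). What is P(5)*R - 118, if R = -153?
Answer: -53668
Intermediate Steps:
P(d) = 2*d*(d + d*(1 + d)) (P(d) = (2*d)*(d + d*(1 + d)) = 2*d*(d + d*(1 + d)))
P(5)*R - 118 = (2*5²*(2 + 5))*(-153) - 118 = (2*25*7)*(-153) - 118 = 350*(-153) - 118 = -53550 - 118 = -53668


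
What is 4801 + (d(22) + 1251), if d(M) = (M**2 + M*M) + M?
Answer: 7042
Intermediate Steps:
d(M) = M + 2*M**2 (d(M) = (M**2 + M**2) + M = 2*M**2 + M = M + 2*M**2)
4801 + (d(22) + 1251) = 4801 + (22*(1 + 2*22) + 1251) = 4801 + (22*(1 + 44) + 1251) = 4801 + (22*45 + 1251) = 4801 + (990 + 1251) = 4801 + 2241 = 7042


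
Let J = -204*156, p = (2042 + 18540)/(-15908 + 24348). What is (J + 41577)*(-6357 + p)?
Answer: -261538876497/4220 ≈ -6.1976e+7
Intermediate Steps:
p = 10291/4220 (p = 20582/8440 = 20582*(1/8440) = 10291/4220 ≈ 2.4386)
J = -31824
(J + 41577)*(-6357 + p) = (-31824 + 41577)*(-6357 + 10291/4220) = 9753*(-26816249/4220) = -261538876497/4220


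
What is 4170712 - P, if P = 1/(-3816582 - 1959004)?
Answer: 24088305837233/5775586 ≈ 4.1707e+6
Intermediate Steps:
P = -1/5775586 (P = 1/(-5775586) = -1/5775586 ≈ -1.7314e-7)
4170712 - P = 4170712 - 1*(-1/5775586) = 4170712 + 1/5775586 = 24088305837233/5775586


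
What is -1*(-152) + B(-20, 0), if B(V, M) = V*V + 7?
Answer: 559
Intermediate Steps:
B(V, M) = 7 + V² (B(V, M) = V² + 7 = 7 + V²)
-1*(-152) + B(-20, 0) = -1*(-152) + (7 + (-20)²) = 152 + (7 + 400) = 152 + 407 = 559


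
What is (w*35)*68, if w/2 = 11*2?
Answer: 104720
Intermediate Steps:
w = 44 (w = 2*(11*2) = 2*22 = 44)
(w*35)*68 = (44*35)*68 = 1540*68 = 104720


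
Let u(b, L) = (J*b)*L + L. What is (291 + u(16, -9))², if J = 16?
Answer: 4088484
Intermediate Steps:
u(b, L) = L + 16*L*b (u(b, L) = (16*b)*L + L = 16*L*b + L = L + 16*L*b)
(291 + u(16, -9))² = (291 - 9*(1 + 16*16))² = (291 - 9*(1 + 256))² = (291 - 9*257)² = (291 - 2313)² = (-2022)² = 4088484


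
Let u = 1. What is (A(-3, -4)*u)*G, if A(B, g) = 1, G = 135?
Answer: 135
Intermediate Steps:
(A(-3, -4)*u)*G = (1*1)*135 = 1*135 = 135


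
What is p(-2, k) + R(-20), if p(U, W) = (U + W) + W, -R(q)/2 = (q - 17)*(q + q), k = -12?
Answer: -2986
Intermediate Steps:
R(q) = -4*q*(-17 + q) (R(q) = -2*(q - 17)*(q + q) = -2*(-17 + q)*2*q = -4*q*(-17 + q))
p(U, W) = U + 2*W
p(-2, k) + R(-20) = (-2 + 2*(-12)) + 4*(-20)*(17 - 1*(-20)) = (-2 - 24) + 4*(-20)*(17 + 20) = -26 + 4*(-20)*37 = -26 - 2960 = -2986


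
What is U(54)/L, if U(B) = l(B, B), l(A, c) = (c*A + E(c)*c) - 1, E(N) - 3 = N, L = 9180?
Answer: 5993/9180 ≈ 0.65283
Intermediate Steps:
E(N) = 3 + N
l(A, c) = -1 + A*c + c*(3 + c) (l(A, c) = (c*A + (3 + c)*c) - 1 = (A*c + c*(3 + c)) - 1 = -1 + A*c + c*(3 + c))
U(B) = -1 + B² + B*(3 + B) (U(B) = -1 + B*B + B*(3 + B) = -1 + B² + B*(3 + B))
U(54)/L = (-1 + 54² + 54*(3 + 54))/9180 = (-1 + 2916 + 54*57)*(1/9180) = (-1 + 2916 + 3078)*(1/9180) = 5993*(1/9180) = 5993/9180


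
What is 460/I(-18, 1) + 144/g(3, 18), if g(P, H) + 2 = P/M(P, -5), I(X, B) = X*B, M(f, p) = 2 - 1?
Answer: 1066/9 ≈ 118.44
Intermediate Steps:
M(f, p) = 1
I(X, B) = B*X
g(P, H) = -2 + P (g(P, H) = -2 + P/1 = -2 + P*1 = -2 + P)
460/I(-18, 1) + 144/g(3, 18) = 460/((1*(-18))) + 144/(-2 + 3) = 460/(-18) + 144/1 = 460*(-1/18) + 144*1 = -230/9 + 144 = 1066/9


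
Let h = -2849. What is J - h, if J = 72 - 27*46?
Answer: 1679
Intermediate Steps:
J = -1170 (J = 72 - 1242 = -1170)
J - h = -1170 - 1*(-2849) = -1170 + 2849 = 1679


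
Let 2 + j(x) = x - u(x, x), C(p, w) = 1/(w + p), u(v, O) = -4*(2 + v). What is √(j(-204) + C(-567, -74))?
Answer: 5*I*√16665359/641 ≈ 31.843*I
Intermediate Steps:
u(v, O) = -8 - 4*v
C(p, w) = 1/(p + w)
j(x) = 6 + 5*x (j(x) = -2 + (x - (-8 - 4*x)) = -2 + (x + (8 + 4*x)) = -2 + (8 + 5*x) = 6 + 5*x)
√(j(-204) + C(-567, -74)) = √((6 + 5*(-204)) + 1/(-567 - 74)) = √((6 - 1020) + 1/(-641)) = √(-1014 - 1/641) = √(-649975/641) = 5*I*√16665359/641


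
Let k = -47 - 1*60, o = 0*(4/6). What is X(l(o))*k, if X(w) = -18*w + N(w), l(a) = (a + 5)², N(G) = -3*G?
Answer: 56175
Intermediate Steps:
o = 0 (o = 0*(4*(⅙)) = 0*(⅔) = 0)
k = -107 (k = -47 - 60 = -107)
l(a) = (5 + a)²
X(w) = -21*w (X(w) = -18*w - 3*w = -21*w)
X(l(o))*k = -21*(5 + 0)²*(-107) = -21*5²*(-107) = -21*25*(-107) = -525*(-107) = 56175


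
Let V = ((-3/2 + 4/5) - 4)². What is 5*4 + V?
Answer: 4209/100 ≈ 42.090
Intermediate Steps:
V = 2209/100 (V = ((-3*½ + 4*(⅕)) - 4)² = ((-3/2 + ⅘) - 4)² = (-7/10 - 4)² = (-47/10)² = 2209/100 ≈ 22.090)
5*4 + V = 5*4 + 2209/100 = 20 + 2209/100 = 4209/100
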